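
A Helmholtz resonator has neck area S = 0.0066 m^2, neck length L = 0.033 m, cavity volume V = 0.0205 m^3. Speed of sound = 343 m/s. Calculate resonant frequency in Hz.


Given values:
  S = 0.0066 m^2, L = 0.033 m, V = 0.0205 m^3, c = 343 m/s
Formula: f = (c / (2*pi)) * sqrt(S / (V * L))
Compute V * L = 0.0205 * 0.033 = 0.0006765
Compute S / (V * L) = 0.0066 / 0.0006765 = 9.7561
Compute sqrt(9.7561) = 3.123476
Compute c / (2*pi) = 343 / 6.283185 = 54.590148
f = 54.590148 * 3.123476 = 170.51

170.51 Hz


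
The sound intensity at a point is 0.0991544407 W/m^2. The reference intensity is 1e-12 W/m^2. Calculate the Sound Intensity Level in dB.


Given values:
  I = 0.0991544407 W/m^2
  I_ref = 1e-12 W/m^2
Formula: SIL = 10 * log10(I / I_ref)
Compute ratio: I / I_ref = 99154440700
Compute log10: log10(99154440700) = 10.996312
Multiply: SIL = 10 * 10.996312 = 109.96

109.96 dB


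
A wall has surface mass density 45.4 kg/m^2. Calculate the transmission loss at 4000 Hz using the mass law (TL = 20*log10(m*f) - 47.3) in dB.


Given values:
  m = 45.4 kg/m^2, f = 4000 Hz
Formula: TL = 20 * log10(m * f) - 47.3
Compute m * f = 45.4 * 4000 = 181600.0
Compute log10(181600.0) = 5.259116
Compute 20 * 5.259116 = 105.1823
TL = 105.1823 - 47.3 = 57.88

57.88 dB


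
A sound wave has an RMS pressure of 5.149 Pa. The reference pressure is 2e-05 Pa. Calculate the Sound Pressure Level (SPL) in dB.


Given values:
  p = 5.149 Pa
  p_ref = 2e-05 Pa
Formula: SPL = 20 * log10(p / p_ref)
Compute ratio: p / p_ref = 5.149 / 2e-05 = 257450
Compute log10: log10(257450) = 5.410693
Multiply: SPL = 20 * 5.410693 = 108.21

108.21 dB


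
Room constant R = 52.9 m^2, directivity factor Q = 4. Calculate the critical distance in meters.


Given values:
  R = 52.9 m^2, Q = 4
Formula: d_c = 0.141 * sqrt(Q * R)
Compute Q * R = 4 * 52.9 = 211.6
Compute sqrt(211.6) = 14.5465
d_c = 0.141 * 14.5465 = 2.051

2.051 m


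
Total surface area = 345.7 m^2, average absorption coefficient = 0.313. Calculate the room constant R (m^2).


Given values:
  S = 345.7 m^2, alpha = 0.313
Formula: R = S * alpha / (1 - alpha)
Numerator: 345.7 * 0.313 = 108.2041
Denominator: 1 - 0.313 = 0.687
R = 108.2041 / 0.687 = 157.5

157.5 m^2


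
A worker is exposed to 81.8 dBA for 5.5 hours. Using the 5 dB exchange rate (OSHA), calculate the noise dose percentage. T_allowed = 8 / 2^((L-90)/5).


Given values:
  L = 81.8 dBA, T = 5.5 hours
Formula: T_allowed = 8 / 2^((L - 90) / 5)
Compute exponent: (81.8 - 90) / 5 = -1.64
Compute 2^(-1.64) = 0.320856
T_allowed = 8 / 0.320856 = 24.933303 hours
Dose = (T / T_allowed) * 100
Dose = (5.5 / 24.933303) * 100 = 22.06

22.06 %


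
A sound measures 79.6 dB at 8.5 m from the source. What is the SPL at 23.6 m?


Given values:
  SPL1 = 79.6 dB, r1 = 8.5 m, r2 = 23.6 m
Formula: SPL2 = SPL1 - 20 * log10(r2 / r1)
Compute ratio: r2 / r1 = 23.6 / 8.5 = 2.7765
Compute log10: log10(2.7765) = 0.443498
Compute drop: 20 * 0.443498 = 8.87
SPL2 = 79.6 - 8.87 = 70.73

70.73 dB


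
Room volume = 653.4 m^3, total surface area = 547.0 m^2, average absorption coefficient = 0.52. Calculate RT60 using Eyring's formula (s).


Given values:
  V = 653.4 m^3, S = 547.0 m^2, alpha = 0.52
Formula: RT60 = 0.161 * V / (-S * ln(1 - alpha))
Compute ln(1 - 0.52) = ln(0.48) = -0.733969
Denominator: -547.0 * -0.733969 = 401.481
Numerator: 0.161 * 653.4 = 105.1974
RT60 = 105.1974 / 401.481 = 0.262

0.262 s


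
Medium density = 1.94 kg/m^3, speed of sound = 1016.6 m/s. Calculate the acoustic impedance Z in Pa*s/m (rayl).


Given values:
  rho = 1.94 kg/m^3
  c = 1016.6 m/s
Formula: Z = rho * c
Z = 1.94 * 1016.6
Z = 1972.2

1972.2 rayl


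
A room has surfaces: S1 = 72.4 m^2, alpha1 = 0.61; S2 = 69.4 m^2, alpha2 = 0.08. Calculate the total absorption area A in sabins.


Given surfaces:
  Surface 1: 72.4 * 0.61 = 44.164
  Surface 2: 69.4 * 0.08 = 5.552
Formula: A = sum(Si * alpha_i)
A = 44.164 + 5.552
A = 49.72

49.72 sabins


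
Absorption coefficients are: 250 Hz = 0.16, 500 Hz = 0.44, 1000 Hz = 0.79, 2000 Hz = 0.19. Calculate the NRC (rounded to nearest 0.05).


Given values:
  a_250 = 0.16, a_500 = 0.44
  a_1000 = 0.79, a_2000 = 0.19
Formula: NRC = (a250 + a500 + a1000 + a2000) / 4
Sum = 0.16 + 0.44 + 0.79 + 0.19 = 1.58
NRC = 1.58 / 4 = 0.395
Rounded to nearest 0.05: 0.4

0.4


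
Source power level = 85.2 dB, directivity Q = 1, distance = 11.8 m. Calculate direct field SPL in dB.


Given values:
  Lw = 85.2 dB, Q = 1, r = 11.8 m
Formula: SPL = Lw + 10 * log10(Q / (4 * pi * r^2))
Compute 4 * pi * r^2 = 4 * pi * 11.8^2 = 1749.7414
Compute Q / denom = 1 / 1749.7414 = 0.00057151
Compute 10 * log10(0.00057151) = -32.4298
SPL = 85.2 + (-32.4298) = 52.77

52.77 dB


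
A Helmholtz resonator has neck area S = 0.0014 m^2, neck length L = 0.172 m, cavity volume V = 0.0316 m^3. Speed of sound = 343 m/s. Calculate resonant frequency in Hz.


Given values:
  S = 0.0014 m^2, L = 0.172 m, V = 0.0316 m^3, c = 343 m/s
Formula: f = (c / (2*pi)) * sqrt(S / (V * L))
Compute V * L = 0.0316 * 0.172 = 0.0054352
Compute S / (V * L) = 0.0014 / 0.0054352 = 0.2576
Compute sqrt(0.2576) = 0.507543
Compute c / (2*pi) = 343 / 6.283185 = 54.590148
f = 54.590148 * 0.507543 = 27.71

27.71 Hz


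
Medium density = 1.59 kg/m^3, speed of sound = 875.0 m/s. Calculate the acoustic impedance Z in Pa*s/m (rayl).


Given values:
  rho = 1.59 kg/m^3
  c = 875.0 m/s
Formula: Z = rho * c
Z = 1.59 * 875.0
Z = 1391.25

1391.25 rayl


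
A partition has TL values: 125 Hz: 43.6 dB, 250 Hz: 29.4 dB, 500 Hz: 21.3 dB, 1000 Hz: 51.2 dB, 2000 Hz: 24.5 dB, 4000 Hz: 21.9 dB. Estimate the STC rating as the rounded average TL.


Given TL values at each frequency:
  125 Hz: 43.6 dB
  250 Hz: 29.4 dB
  500 Hz: 21.3 dB
  1000 Hz: 51.2 dB
  2000 Hz: 24.5 dB
  4000 Hz: 21.9 dB
Formula: STC ~ round(average of TL values)
Sum = 43.6 + 29.4 + 21.3 + 51.2 + 24.5 + 21.9 = 191.9
Average = 191.9 / 6 = 31.98
Rounded: 32

32


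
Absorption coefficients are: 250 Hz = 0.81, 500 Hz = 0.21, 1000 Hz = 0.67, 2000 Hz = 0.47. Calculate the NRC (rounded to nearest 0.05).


Given values:
  a_250 = 0.81, a_500 = 0.21
  a_1000 = 0.67, a_2000 = 0.47
Formula: NRC = (a250 + a500 + a1000 + a2000) / 4
Sum = 0.81 + 0.21 + 0.67 + 0.47 = 2.16
NRC = 2.16 / 4 = 0.54
Rounded to nearest 0.05: 0.55

0.55


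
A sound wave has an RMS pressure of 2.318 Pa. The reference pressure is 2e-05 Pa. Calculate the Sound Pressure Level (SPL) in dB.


Given values:
  p = 2.318 Pa
  p_ref = 2e-05 Pa
Formula: SPL = 20 * log10(p / p_ref)
Compute ratio: p / p_ref = 2.318 / 2e-05 = 115900
Compute log10: log10(115900) = 5.064083
Multiply: SPL = 20 * 5.064083 = 101.28

101.28 dB


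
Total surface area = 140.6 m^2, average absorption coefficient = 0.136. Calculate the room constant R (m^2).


Given values:
  S = 140.6 m^2, alpha = 0.136
Formula: R = S * alpha / (1 - alpha)
Numerator: 140.6 * 0.136 = 19.1216
Denominator: 1 - 0.136 = 0.864
R = 19.1216 / 0.864 = 22.13

22.13 m^2


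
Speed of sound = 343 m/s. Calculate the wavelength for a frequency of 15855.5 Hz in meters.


Given values:
  c = 343 m/s, f = 15855.5 Hz
Formula: lambda = c / f
lambda = 343 / 15855.5
lambda = 0.0216

0.0216 m


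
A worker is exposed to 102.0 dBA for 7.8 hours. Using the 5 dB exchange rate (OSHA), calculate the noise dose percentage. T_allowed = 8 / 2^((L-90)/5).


Given values:
  L = 102.0 dBA, T = 7.8 hours
Formula: T_allowed = 8 / 2^((L - 90) / 5)
Compute exponent: (102.0 - 90) / 5 = 2.4
Compute 2^(2.4) = 5.278032
T_allowed = 8 / 5.278032 = 1.515716 hours
Dose = (T / T_allowed) * 100
Dose = (7.8 / 1.515716) * 100 = 514.61

514.61 %


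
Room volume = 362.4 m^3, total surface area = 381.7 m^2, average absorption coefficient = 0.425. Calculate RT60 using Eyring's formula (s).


Given values:
  V = 362.4 m^3, S = 381.7 m^2, alpha = 0.425
Formula: RT60 = 0.161 * V / (-S * ln(1 - alpha))
Compute ln(1 - 0.425) = ln(0.575) = -0.553385
Denominator: -381.7 * -0.553385 = 211.2271
Numerator: 0.161 * 362.4 = 58.3464
RT60 = 58.3464 / 211.2271 = 0.276

0.276 s


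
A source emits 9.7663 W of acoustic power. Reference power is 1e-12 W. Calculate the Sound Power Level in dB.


Given values:
  W = 9.7663 W
  W_ref = 1e-12 W
Formula: SWL = 10 * log10(W / W_ref)
Compute ratio: W / W_ref = 9766300000000
Compute log10: log10(9766300000000) = 12.98973
Multiply: SWL = 10 * 12.98973 = 129.9

129.9 dB


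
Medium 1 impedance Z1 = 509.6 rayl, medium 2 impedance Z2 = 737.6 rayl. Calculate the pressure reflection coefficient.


Given values:
  Z1 = 509.6 rayl, Z2 = 737.6 rayl
Formula: R = (Z2 - Z1) / (Z2 + Z1)
Numerator: Z2 - Z1 = 737.6 - 509.6 = 228.0
Denominator: Z2 + Z1 = 737.6 + 509.6 = 1247.2
R = 228.0 / 1247.2 = 0.1828

0.1828


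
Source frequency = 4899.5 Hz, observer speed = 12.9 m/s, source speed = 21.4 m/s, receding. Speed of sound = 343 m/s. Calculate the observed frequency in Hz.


Given values:
  f_s = 4899.5 Hz, v_o = 12.9 m/s, v_s = 21.4 m/s
  Direction: receding
Formula: f_o = f_s * (c - v_o) / (c + v_s)
Numerator: c - v_o = 343 - 12.9 = 330.1
Denominator: c + v_s = 343 + 21.4 = 364.4
f_o = 4899.5 * 330.1 / 364.4 = 4438.32

4438.32 Hz


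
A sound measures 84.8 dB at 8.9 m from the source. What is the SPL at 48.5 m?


Given values:
  SPL1 = 84.8 dB, r1 = 8.9 m, r2 = 48.5 m
Formula: SPL2 = SPL1 - 20 * log10(r2 / r1)
Compute ratio: r2 / r1 = 48.5 / 8.9 = 5.4494
Compute log10: log10(5.4494) = 0.736349
Compute drop: 20 * 0.736349 = 14.727
SPL2 = 84.8 - 14.727 = 70.07

70.07 dB


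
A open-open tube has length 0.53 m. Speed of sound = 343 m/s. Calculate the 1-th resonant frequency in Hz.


Given values:
  Tube type: open-open, L = 0.53 m, c = 343 m/s, n = 1
Formula: f_n = n * c / (2 * L)
Compute 2 * L = 2 * 0.53 = 1.06
f = 1 * 343 / 1.06
f = 323.58

323.58 Hz


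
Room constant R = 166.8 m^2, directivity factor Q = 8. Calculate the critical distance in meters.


Given values:
  R = 166.8 m^2, Q = 8
Formula: d_c = 0.141 * sqrt(Q * R)
Compute Q * R = 8 * 166.8 = 1334.4
Compute sqrt(1334.4) = 36.5294
d_c = 0.141 * 36.5294 = 5.151

5.151 m


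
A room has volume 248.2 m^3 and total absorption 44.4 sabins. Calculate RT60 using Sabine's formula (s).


Given values:
  V = 248.2 m^3
  A = 44.4 sabins
Formula: RT60 = 0.161 * V / A
Numerator: 0.161 * 248.2 = 39.9602
RT60 = 39.9602 / 44.4 = 0.9

0.9 s


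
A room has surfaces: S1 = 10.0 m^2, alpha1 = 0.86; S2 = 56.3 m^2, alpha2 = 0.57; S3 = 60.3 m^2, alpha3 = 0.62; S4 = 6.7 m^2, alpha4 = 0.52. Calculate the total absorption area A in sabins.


Given surfaces:
  Surface 1: 10.0 * 0.86 = 8.6
  Surface 2: 56.3 * 0.57 = 32.091
  Surface 3: 60.3 * 0.62 = 37.386
  Surface 4: 6.7 * 0.52 = 3.484
Formula: A = sum(Si * alpha_i)
A = 8.6 + 32.091 + 37.386 + 3.484
A = 81.56

81.56 sabins


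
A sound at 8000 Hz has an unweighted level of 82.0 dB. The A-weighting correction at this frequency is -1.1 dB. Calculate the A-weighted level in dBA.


Given values:
  SPL = 82.0 dB
  A-weighting at 8000 Hz = -1.1 dB
Formula: L_A = SPL + A_weight
L_A = 82.0 + (-1.1)
L_A = 80.9

80.9 dBA


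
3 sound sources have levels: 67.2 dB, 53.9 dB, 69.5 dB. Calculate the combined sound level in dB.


Formula: L_total = 10 * log10( sum(10^(Li/10)) )
  Source 1: 10^(67.2/10) = 5248074.6025
  Source 2: 10^(53.9/10) = 245470.8916
  Source 3: 10^(69.5/10) = 8912509.3813
Sum of linear values = 14406054.8754
L_total = 10 * log10(14406054.8754) = 71.59

71.59 dB


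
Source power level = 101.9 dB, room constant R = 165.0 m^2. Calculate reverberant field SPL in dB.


Given values:
  Lw = 101.9 dB, R = 165.0 m^2
Formula: SPL = Lw + 10 * log10(4 / R)
Compute 4 / R = 4 / 165.0 = 0.024242
Compute 10 * log10(0.024242) = -16.1543
SPL = 101.9 + (-16.1543) = 85.75

85.75 dB


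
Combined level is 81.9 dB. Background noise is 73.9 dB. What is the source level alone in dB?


Given values:
  L_total = 81.9 dB, L_bg = 73.9 dB
Formula: L_source = 10 * log10(10^(L_total/10) - 10^(L_bg/10))
Convert to linear:
  10^(81.9/10) = 154881661.8912
  10^(73.9/10) = 24547089.1569
Difference: 154881661.8912 - 24547089.1569 = 130334572.7343
L_source = 10 * log10(130334572.7343) = 81.15

81.15 dB


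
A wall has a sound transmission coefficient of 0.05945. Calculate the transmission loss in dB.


Given values:
  tau = 0.05945
Formula: TL = 10 * log10(1 / tau)
Compute 1 / tau = 1 / 0.05945 = 16.8209
Compute log10(16.8209) = 1.225849
TL = 10 * 1.225849 = 12.26

12.26 dB


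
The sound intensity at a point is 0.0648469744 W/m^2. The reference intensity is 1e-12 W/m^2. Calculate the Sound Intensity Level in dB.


Given values:
  I = 0.0648469744 W/m^2
  I_ref = 1e-12 W/m^2
Formula: SIL = 10 * log10(I / I_ref)
Compute ratio: I / I_ref = 64846974400
Compute log10: log10(64846974400) = 10.81189
Multiply: SIL = 10 * 10.81189 = 108.12

108.12 dB


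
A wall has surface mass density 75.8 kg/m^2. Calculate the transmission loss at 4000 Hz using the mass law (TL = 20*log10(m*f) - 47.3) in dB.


Given values:
  m = 75.8 kg/m^2, f = 4000 Hz
Formula: TL = 20 * log10(m * f) - 47.3
Compute m * f = 75.8 * 4000 = 303200.0
Compute log10(303200.0) = 5.481729
Compute 20 * 5.481729 = 109.6346
TL = 109.6346 - 47.3 = 62.33

62.33 dB


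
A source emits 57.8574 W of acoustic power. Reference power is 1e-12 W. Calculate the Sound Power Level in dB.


Given values:
  W = 57.8574 W
  W_ref = 1e-12 W
Formula: SWL = 10 * log10(W / W_ref)
Compute ratio: W / W_ref = 57857400000000
Compute log10: log10(57857400000000) = 13.762359
Multiply: SWL = 10 * 13.762359 = 137.62

137.62 dB


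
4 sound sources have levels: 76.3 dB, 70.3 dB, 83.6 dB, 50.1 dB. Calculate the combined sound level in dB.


Formula: L_total = 10 * log10( sum(10^(Li/10)) )
  Source 1: 10^(76.3/10) = 42657951.8802
  Source 2: 10^(70.3/10) = 10715193.0524
  Source 3: 10^(83.6/10) = 229086765.2768
  Source 4: 10^(50.1/10) = 102329.2992
Sum of linear values = 282562239.5086
L_total = 10 * log10(282562239.5086) = 84.51

84.51 dB


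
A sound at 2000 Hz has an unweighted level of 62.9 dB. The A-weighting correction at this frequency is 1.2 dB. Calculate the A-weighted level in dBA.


Given values:
  SPL = 62.9 dB
  A-weighting at 2000 Hz = 1.2 dB
Formula: L_A = SPL + A_weight
L_A = 62.9 + (1.2)
L_A = 64.1

64.1 dBA


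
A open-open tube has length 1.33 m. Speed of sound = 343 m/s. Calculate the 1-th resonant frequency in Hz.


Given values:
  Tube type: open-open, L = 1.33 m, c = 343 m/s, n = 1
Formula: f_n = n * c / (2 * L)
Compute 2 * L = 2 * 1.33 = 2.66
f = 1 * 343 / 2.66
f = 128.95

128.95 Hz


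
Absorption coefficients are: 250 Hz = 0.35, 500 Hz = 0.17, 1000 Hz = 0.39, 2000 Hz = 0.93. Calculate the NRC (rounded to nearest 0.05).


Given values:
  a_250 = 0.35, a_500 = 0.17
  a_1000 = 0.39, a_2000 = 0.93
Formula: NRC = (a250 + a500 + a1000 + a2000) / 4
Sum = 0.35 + 0.17 + 0.39 + 0.93 = 1.84
NRC = 1.84 / 4 = 0.46
Rounded to nearest 0.05: 0.45

0.45


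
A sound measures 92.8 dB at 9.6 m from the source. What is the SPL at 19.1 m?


Given values:
  SPL1 = 92.8 dB, r1 = 9.6 m, r2 = 19.1 m
Formula: SPL2 = SPL1 - 20 * log10(r2 / r1)
Compute ratio: r2 / r1 = 19.1 / 9.6 = 1.9896
Compute log10: log10(1.9896) = 0.298766
Compute drop: 20 * 0.298766 = 5.9753
SPL2 = 92.8 - 5.9753 = 86.82

86.82 dB


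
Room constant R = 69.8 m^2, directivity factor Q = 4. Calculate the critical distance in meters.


Given values:
  R = 69.8 m^2, Q = 4
Formula: d_c = 0.141 * sqrt(Q * R)
Compute Q * R = 4 * 69.8 = 279.2
Compute sqrt(279.2) = 16.7093
d_c = 0.141 * 16.7093 = 2.356

2.356 m


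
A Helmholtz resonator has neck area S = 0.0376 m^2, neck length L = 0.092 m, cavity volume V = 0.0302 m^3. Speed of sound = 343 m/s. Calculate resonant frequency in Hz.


Given values:
  S = 0.0376 m^2, L = 0.092 m, V = 0.0302 m^3, c = 343 m/s
Formula: f = (c / (2*pi)) * sqrt(S / (V * L))
Compute V * L = 0.0302 * 0.092 = 0.0027784
Compute S / (V * L) = 0.0376 / 0.0027784 = 13.533
Compute sqrt(13.533) = 3.678723
Compute c / (2*pi) = 343 / 6.283185 = 54.590148
f = 54.590148 * 3.678723 = 200.82

200.82 Hz


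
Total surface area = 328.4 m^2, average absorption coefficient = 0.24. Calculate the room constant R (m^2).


Given values:
  S = 328.4 m^2, alpha = 0.24
Formula: R = S * alpha / (1 - alpha)
Numerator: 328.4 * 0.24 = 78.816
Denominator: 1 - 0.24 = 0.76
R = 78.816 / 0.76 = 103.71

103.71 m^2


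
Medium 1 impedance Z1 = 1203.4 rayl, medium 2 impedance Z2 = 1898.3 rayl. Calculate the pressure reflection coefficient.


Given values:
  Z1 = 1203.4 rayl, Z2 = 1898.3 rayl
Formula: R = (Z2 - Z1) / (Z2 + Z1)
Numerator: Z2 - Z1 = 1898.3 - 1203.4 = 694.9
Denominator: Z2 + Z1 = 1898.3 + 1203.4 = 3101.7
R = 694.9 / 3101.7 = 0.224

0.224


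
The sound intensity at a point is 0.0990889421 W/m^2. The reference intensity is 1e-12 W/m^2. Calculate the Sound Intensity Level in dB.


Given values:
  I = 0.0990889421 W/m^2
  I_ref = 1e-12 W/m^2
Formula: SIL = 10 * log10(I / I_ref)
Compute ratio: I / I_ref = 99088942100
Compute log10: log10(99088942100) = 10.996025
Multiply: SIL = 10 * 10.996025 = 109.96

109.96 dB


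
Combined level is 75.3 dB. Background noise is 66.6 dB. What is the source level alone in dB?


Given values:
  L_total = 75.3 dB, L_bg = 66.6 dB
Formula: L_source = 10 * log10(10^(L_total/10) - 10^(L_bg/10))
Convert to linear:
  10^(75.3/10) = 33884415.6139
  10^(66.6/10) = 4570881.8961
Difference: 33884415.6139 - 4570881.8961 = 29313533.7178
L_source = 10 * log10(29313533.7178) = 74.67

74.67 dB


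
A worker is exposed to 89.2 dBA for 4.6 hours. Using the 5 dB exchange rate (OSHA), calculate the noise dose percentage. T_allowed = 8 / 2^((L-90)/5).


Given values:
  L = 89.2 dBA, T = 4.6 hours
Formula: T_allowed = 8 / 2^((L - 90) / 5)
Compute exponent: (89.2 - 90) / 5 = -0.16
Compute 2^(-0.16) = 0.895025
T_allowed = 8 / 0.895025 = 8.938298 hours
Dose = (T / T_allowed) * 100
Dose = (4.6 / 8.938298) * 100 = 51.46

51.46 %


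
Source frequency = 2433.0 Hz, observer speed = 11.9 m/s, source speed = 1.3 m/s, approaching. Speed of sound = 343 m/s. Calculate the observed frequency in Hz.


Given values:
  f_s = 2433.0 Hz, v_o = 11.9 m/s, v_s = 1.3 m/s
  Direction: approaching
Formula: f_o = f_s * (c + v_o) / (c - v_s)
Numerator: c + v_o = 343 + 11.9 = 354.9
Denominator: c - v_s = 343 - 1.3 = 341.7
f_o = 2433.0 * 354.9 / 341.7 = 2526.99

2526.99 Hz


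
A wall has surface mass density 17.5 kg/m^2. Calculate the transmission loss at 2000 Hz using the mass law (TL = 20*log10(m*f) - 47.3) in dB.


Given values:
  m = 17.5 kg/m^2, f = 2000 Hz
Formula: TL = 20 * log10(m * f) - 47.3
Compute m * f = 17.5 * 2000 = 35000.0
Compute log10(35000.0) = 4.544068
Compute 20 * 4.544068 = 90.8814
TL = 90.8814 - 47.3 = 43.58

43.58 dB


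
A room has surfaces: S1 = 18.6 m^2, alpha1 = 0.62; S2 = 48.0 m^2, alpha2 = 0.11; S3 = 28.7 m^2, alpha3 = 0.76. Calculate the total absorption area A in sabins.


Given surfaces:
  Surface 1: 18.6 * 0.62 = 11.532
  Surface 2: 48.0 * 0.11 = 5.28
  Surface 3: 28.7 * 0.76 = 21.812
Formula: A = sum(Si * alpha_i)
A = 11.532 + 5.28 + 21.812
A = 38.62

38.62 sabins


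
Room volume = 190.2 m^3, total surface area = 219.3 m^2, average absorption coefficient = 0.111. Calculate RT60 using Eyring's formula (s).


Given values:
  V = 190.2 m^3, S = 219.3 m^2, alpha = 0.111
Formula: RT60 = 0.161 * V / (-S * ln(1 - alpha))
Compute ln(1 - 0.111) = ln(0.889) = -0.117658
Denominator: -219.3 * -0.117658 = 25.8024
Numerator: 0.161 * 190.2 = 30.6222
RT60 = 30.6222 / 25.8024 = 1.187

1.187 s


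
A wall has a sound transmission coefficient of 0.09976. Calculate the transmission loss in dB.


Given values:
  tau = 0.09976
Formula: TL = 10 * log10(1 / tau)
Compute 1 / tau = 1 / 0.09976 = 10.0241
Compute log10(10.0241) = 1.001045
TL = 10 * 1.001045 = 10.01

10.01 dB


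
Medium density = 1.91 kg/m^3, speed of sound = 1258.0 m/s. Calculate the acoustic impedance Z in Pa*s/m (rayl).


Given values:
  rho = 1.91 kg/m^3
  c = 1258.0 m/s
Formula: Z = rho * c
Z = 1.91 * 1258.0
Z = 2402.78

2402.78 rayl


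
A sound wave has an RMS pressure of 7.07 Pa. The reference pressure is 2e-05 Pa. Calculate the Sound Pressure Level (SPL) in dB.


Given values:
  p = 7.07 Pa
  p_ref = 2e-05 Pa
Formula: SPL = 20 * log10(p / p_ref)
Compute ratio: p / p_ref = 7.07 / 2e-05 = 353500
Compute log10: log10(353500) = 5.548389
Multiply: SPL = 20 * 5.548389 = 110.97

110.97 dB


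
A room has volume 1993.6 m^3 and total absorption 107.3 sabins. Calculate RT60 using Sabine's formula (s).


Given values:
  V = 1993.6 m^3
  A = 107.3 sabins
Formula: RT60 = 0.161 * V / A
Numerator: 0.161 * 1993.6 = 320.9696
RT60 = 320.9696 / 107.3 = 2.991

2.991 s


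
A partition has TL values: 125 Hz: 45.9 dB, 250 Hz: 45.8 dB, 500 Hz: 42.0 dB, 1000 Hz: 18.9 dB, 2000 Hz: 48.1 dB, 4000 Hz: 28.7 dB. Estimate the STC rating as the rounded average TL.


Given TL values at each frequency:
  125 Hz: 45.9 dB
  250 Hz: 45.8 dB
  500 Hz: 42.0 dB
  1000 Hz: 18.9 dB
  2000 Hz: 48.1 dB
  4000 Hz: 28.7 dB
Formula: STC ~ round(average of TL values)
Sum = 45.9 + 45.8 + 42.0 + 18.9 + 48.1 + 28.7 = 229.4
Average = 229.4 / 6 = 38.23
Rounded: 38

38


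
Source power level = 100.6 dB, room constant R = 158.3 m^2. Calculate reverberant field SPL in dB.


Given values:
  Lw = 100.6 dB, R = 158.3 m^2
Formula: SPL = Lw + 10 * log10(4 / R)
Compute 4 / R = 4 / 158.3 = 0.025268
Compute 10 * log10(0.025268) = -15.9743
SPL = 100.6 + (-15.9743) = 84.63

84.63 dB


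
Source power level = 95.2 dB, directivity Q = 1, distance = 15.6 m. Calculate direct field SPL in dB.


Given values:
  Lw = 95.2 dB, Q = 1, r = 15.6 m
Formula: SPL = Lw + 10 * log10(Q / (4 * pi * r^2))
Compute 4 * pi * r^2 = 4 * pi * 15.6^2 = 3058.152
Compute Q / denom = 1 / 3058.152 = 0.00032699
Compute 10 * log10(0.00032699) = -34.8547
SPL = 95.2 + (-34.8547) = 60.35

60.35 dB


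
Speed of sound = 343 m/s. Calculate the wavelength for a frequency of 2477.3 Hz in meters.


Given values:
  c = 343 m/s, f = 2477.3 Hz
Formula: lambda = c / f
lambda = 343 / 2477.3
lambda = 0.1385

0.1385 m


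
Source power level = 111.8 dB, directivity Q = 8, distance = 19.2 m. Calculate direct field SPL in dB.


Given values:
  Lw = 111.8 dB, Q = 8, r = 19.2 m
Formula: SPL = Lw + 10 * log10(Q / (4 * pi * r^2))
Compute 4 * pi * r^2 = 4 * pi * 19.2^2 = 4632.4669
Compute Q / denom = 8 / 4632.4669 = 0.00172694
Compute 10 * log10(0.00172694) = -27.6272
SPL = 111.8 + (-27.6272) = 84.17

84.17 dB


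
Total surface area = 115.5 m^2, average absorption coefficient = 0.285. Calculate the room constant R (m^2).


Given values:
  S = 115.5 m^2, alpha = 0.285
Formula: R = S * alpha / (1 - alpha)
Numerator: 115.5 * 0.285 = 32.9175
Denominator: 1 - 0.285 = 0.715
R = 32.9175 / 0.715 = 46.04

46.04 m^2


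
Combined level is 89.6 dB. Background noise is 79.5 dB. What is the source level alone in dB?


Given values:
  L_total = 89.6 dB, L_bg = 79.5 dB
Formula: L_source = 10 * log10(10^(L_total/10) - 10^(L_bg/10))
Convert to linear:
  10^(89.6/10) = 912010839.3559
  10^(79.5/10) = 89125093.8134
Difference: 912010839.3559 - 89125093.8134 = 822885745.5425
L_source = 10 * log10(822885745.5425) = 89.15

89.15 dB


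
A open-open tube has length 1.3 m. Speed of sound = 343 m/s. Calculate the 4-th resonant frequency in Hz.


Given values:
  Tube type: open-open, L = 1.3 m, c = 343 m/s, n = 4
Formula: f_n = n * c / (2 * L)
Compute 2 * L = 2 * 1.3 = 2.6
f = 4 * 343 / 2.6
f = 527.69

527.69 Hz


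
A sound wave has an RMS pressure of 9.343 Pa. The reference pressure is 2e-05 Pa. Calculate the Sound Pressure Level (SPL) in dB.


Given values:
  p = 9.343 Pa
  p_ref = 2e-05 Pa
Formula: SPL = 20 * log10(p / p_ref)
Compute ratio: p / p_ref = 9.343 / 2e-05 = 467150
Compute log10: log10(467150) = 5.669456
Multiply: SPL = 20 * 5.669456 = 113.39

113.39 dB


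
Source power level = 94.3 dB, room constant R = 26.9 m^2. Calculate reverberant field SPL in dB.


Given values:
  Lw = 94.3 dB, R = 26.9 m^2
Formula: SPL = Lw + 10 * log10(4 / R)
Compute 4 / R = 4 / 26.9 = 0.148699
Compute 10 * log10(0.148699) = -8.2769
SPL = 94.3 + (-8.2769) = 86.02

86.02 dB


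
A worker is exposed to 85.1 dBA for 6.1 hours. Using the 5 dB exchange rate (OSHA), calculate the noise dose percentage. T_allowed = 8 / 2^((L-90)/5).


Given values:
  L = 85.1 dBA, T = 6.1 hours
Formula: T_allowed = 8 / 2^((L - 90) / 5)
Compute exponent: (85.1 - 90) / 5 = -0.98
Compute 2^(-0.98) = 0.50698
T_allowed = 8 / 0.50698 = 15.779715 hours
Dose = (T / T_allowed) * 100
Dose = (6.1 / 15.779715) * 100 = 38.66

38.66 %


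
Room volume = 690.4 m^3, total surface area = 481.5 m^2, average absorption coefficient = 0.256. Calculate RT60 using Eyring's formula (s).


Given values:
  V = 690.4 m^3, S = 481.5 m^2, alpha = 0.256
Formula: RT60 = 0.161 * V / (-S * ln(1 - alpha))
Compute ln(1 - 0.256) = ln(0.744) = -0.295714
Denominator: -481.5 * -0.295714 = 142.3863
Numerator: 0.161 * 690.4 = 111.1544
RT60 = 111.1544 / 142.3863 = 0.781

0.781 s


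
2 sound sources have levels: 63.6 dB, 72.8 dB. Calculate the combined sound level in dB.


Formula: L_total = 10 * log10( sum(10^(Li/10)) )
  Source 1: 10^(63.6/10) = 2290867.6528
  Source 2: 10^(72.8/10) = 19054607.1796
Sum of linear values = 21345474.8324
L_total = 10 * log10(21345474.8324) = 73.29

73.29 dB


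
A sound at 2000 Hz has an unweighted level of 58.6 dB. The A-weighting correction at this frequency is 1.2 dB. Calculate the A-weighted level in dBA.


Given values:
  SPL = 58.6 dB
  A-weighting at 2000 Hz = 1.2 dB
Formula: L_A = SPL + A_weight
L_A = 58.6 + (1.2)
L_A = 59.8

59.8 dBA


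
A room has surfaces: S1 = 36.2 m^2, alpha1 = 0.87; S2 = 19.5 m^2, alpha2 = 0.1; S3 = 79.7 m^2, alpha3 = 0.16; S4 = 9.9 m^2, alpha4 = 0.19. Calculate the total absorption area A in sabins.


Given surfaces:
  Surface 1: 36.2 * 0.87 = 31.494
  Surface 2: 19.5 * 0.1 = 1.95
  Surface 3: 79.7 * 0.16 = 12.752
  Surface 4: 9.9 * 0.19 = 1.881
Formula: A = sum(Si * alpha_i)
A = 31.494 + 1.95 + 12.752 + 1.881
A = 48.08

48.08 sabins


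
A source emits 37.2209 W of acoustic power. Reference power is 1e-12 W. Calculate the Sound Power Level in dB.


Given values:
  W = 37.2209 W
  W_ref = 1e-12 W
Formula: SWL = 10 * log10(W / W_ref)
Compute ratio: W / W_ref = 37220900000000
Compute log10: log10(37220900000000) = 13.570787
Multiply: SWL = 10 * 13.570787 = 135.71

135.71 dB


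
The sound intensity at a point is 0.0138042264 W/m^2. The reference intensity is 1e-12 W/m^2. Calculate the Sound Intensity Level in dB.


Given values:
  I = 0.0138042264 W/m^2
  I_ref = 1e-12 W/m^2
Formula: SIL = 10 * log10(I / I_ref)
Compute ratio: I / I_ref = 13804226400
Compute log10: log10(13804226400) = 10.140012
Multiply: SIL = 10 * 10.140012 = 101.4

101.4 dB


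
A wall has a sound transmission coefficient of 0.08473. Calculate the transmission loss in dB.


Given values:
  tau = 0.08473
Formula: TL = 10 * log10(1 / tau)
Compute 1 / tau = 1 / 0.08473 = 11.8022
Compute log10(11.8022) = 1.071963
TL = 10 * 1.071963 = 10.72

10.72 dB


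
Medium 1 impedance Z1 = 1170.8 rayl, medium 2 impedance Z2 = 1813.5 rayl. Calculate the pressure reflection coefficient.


Given values:
  Z1 = 1170.8 rayl, Z2 = 1813.5 rayl
Formula: R = (Z2 - Z1) / (Z2 + Z1)
Numerator: Z2 - Z1 = 1813.5 - 1170.8 = 642.7
Denominator: Z2 + Z1 = 1813.5 + 1170.8 = 2984.3
R = 642.7 / 2984.3 = 0.2154

0.2154


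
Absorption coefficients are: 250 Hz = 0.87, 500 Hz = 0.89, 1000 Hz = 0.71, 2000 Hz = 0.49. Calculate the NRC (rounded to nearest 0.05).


Given values:
  a_250 = 0.87, a_500 = 0.89
  a_1000 = 0.71, a_2000 = 0.49
Formula: NRC = (a250 + a500 + a1000 + a2000) / 4
Sum = 0.87 + 0.89 + 0.71 + 0.49 = 2.96
NRC = 2.96 / 4 = 0.74
Rounded to nearest 0.05: 0.75

0.75


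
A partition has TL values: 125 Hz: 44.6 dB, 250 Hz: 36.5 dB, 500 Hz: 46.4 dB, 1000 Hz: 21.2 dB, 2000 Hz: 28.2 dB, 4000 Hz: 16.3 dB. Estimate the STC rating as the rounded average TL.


Given TL values at each frequency:
  125 Hz: 44.6 dB
  250 Hz: 36.5 dB
  500 Hz: 46.4 dB
  1000 Hz: 21.2 dB
  2000 Hz: 28.2 dB
  4000 Hz: 16.3 dB
Formula: STC ~ round(average of TL values)
Sum = 44.6 + 36.5 + 46.4 + 21.2 + 28.2 + 16.3 = 193.2
Average = 193.2 / 6 = 32.2
Rounded: 32

32


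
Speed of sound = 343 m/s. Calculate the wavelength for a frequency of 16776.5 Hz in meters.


Given values:
  c = 343 m/s, f = 16776.5 Hz
Formula: lambda = c / f
lambda = 343 / 16776.5
lambda = 0.0204

0.0204 m


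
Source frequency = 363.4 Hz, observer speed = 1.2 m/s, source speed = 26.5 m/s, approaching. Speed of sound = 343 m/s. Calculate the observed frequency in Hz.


Given values:
  f_s = 363.4 Hz, v_o = 1.2 m/s, v_s = 26.5 m/s
  Direction: approaching
Formula: f_o = f_s * (c + v_o) / (c - v_s)
Numerator: c + v_o = 343 + 1.2 = 344.2
Denominator: c - v_s = 343 - 26.5 = 316.5
f_o = 363.4 * 344.2 / 316.5 = 395.2

395.2 Hz


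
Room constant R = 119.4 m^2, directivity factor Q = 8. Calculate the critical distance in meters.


Given values:
  R = 119.4 m^2, Q = 8
Formula: d_c = 0.141 * sqrt(Q * R)
Compute Q * R = 8 * 119.4 = 955.2
Compute sqrt(955.2) = 30.9063
d_c = 0.141 * 30.9063 = 4.358

4.358 m


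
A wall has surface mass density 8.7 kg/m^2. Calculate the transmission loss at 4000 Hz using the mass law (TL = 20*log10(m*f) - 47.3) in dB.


Given values:
  m = 8.7 kg/m^2, f = 4000 Hz
Formula: TL = 20 * log10(m * f) - 47.3
Compute m * f = 8.7 * 4000 = 34800.0
Compute log10(34800.0) = 4.541579
Compute 20 * 4.541579 = 90.8316
TL = 90.8316 - 47.3 = 43.53

43.53 dB


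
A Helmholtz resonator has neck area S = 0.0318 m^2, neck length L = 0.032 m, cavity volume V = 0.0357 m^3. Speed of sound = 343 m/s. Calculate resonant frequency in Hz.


Given values:
  S = 0.0318 m^2, L = 0.032 m, V = 0.0357 m^3, c = 343 m/s
Formula: f = (c / (2*pi)) * sqrt(S / (V * L))
Compute V * L = 0.0357 * 0.032 = 0.0011424
Compute S / (V * L) = 0.0318 / 0.0011424 = 27.8361
Compute sqrt(27.8361) = 5.275993
Compute c / (2*pi) = 343 / 6.283185 = 54.590148
f = 54.590148 * 5.275993 = 288.02

288.02 Hz


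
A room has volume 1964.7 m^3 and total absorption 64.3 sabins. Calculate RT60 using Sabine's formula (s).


Given values:
  V = 1964.7 m^3
  A = 64.3 sabins
Formula: RT60 = 0.161 * V / A
Numerator: 0.161 * 1964.7 = 316.3167
RT60 = 316.3167 / 64.3 = 4.919

4.919 s


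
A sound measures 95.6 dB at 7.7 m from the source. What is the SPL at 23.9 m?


Given values:
  SPL1 = 95.6 dB, r1 = 7.7 m, r2 = 23.9 m
Formula: SPL2 = SPL1 - 20 * log10(r2 / r1)
Compute ratio: r2 / r1 = 23.9 / 7.7 = 3.1039
Compute log10: log10(3.1039) = 0.491908
Compute drop: 20 * 0.491908 = 9.8382
SPL2 = 95.6 - 9.8382 = 85.76

85.76 dB


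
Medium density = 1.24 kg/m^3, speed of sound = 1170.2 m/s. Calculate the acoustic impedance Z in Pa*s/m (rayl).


Given values:
  rho = 1.24 kg/m^3
  c = 1170.2 m/s
Formula: Z = rho * c
Z = 1.24 * 1170.2
Z = 1451.05

1451.05 rayl


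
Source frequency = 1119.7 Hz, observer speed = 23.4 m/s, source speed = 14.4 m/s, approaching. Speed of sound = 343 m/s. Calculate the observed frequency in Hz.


Given values:
  f_s = 1119.7 Hz, v_o = 23.4 m/s, v_s = 14.4 m/s
  Direction: approaching
Formula: f_o = f_s * (c + v_o) / (c - v_s)
Numerator: c + v_o = 343 + 23.4 = 366.4
Denominator: c - v_s = 343 - 14.4 = 328.6
f_o = 1119.7 * 366.4 / 328.6 = 1248.5

1248.5 Hz


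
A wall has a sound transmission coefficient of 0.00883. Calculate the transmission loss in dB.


Given values:
  tau = 0.00883
Formula: TL = 10 * log10(1 / tau)
Compute 1 / tau = 1 / 0.00883 = 113.2503
Compute log10(113.2503) = 2.054039
TL = 10 * 2.054039 = 20.54

20.54 dB


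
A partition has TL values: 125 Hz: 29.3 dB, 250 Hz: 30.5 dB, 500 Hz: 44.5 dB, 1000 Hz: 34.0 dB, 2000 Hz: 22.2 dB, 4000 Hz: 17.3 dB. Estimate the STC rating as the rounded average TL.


Given TL values at each frequency:
  125 Hz: 29.3 dB
  250 Hz: 30.5 dB
  500 Hz: 44.5 dB
  1000 Hz: 34.0 dB
  2000 Hz: 22.2 dB
  4000 Hz: 17.3 dB
Formula: STC ~ round(average of TL values)
Sum = 29.3 + 30.5 + 44.5 + 34.0 + 22.2 + 17.3 = 177.8
Average = 177.8 / 6 = 29.63
Rounded: 30

30


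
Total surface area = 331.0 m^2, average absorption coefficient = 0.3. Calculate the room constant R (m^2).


Given values:
  S = 331.0 m^2, alpha = 0.3
Formula: R = S * alpha / (1 - alpha)
Numerator: 331.0 * 0.3 = 99.3
Denominator: 1 - 0.3 = 0.7
R = 99.3 / 0.7 = 141.86

141.86 m^2


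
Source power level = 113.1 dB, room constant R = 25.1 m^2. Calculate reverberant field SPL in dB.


Given values:
  Lw = 113.1 dB, R = 25.1 m^2
Formula: SPL = Lw + 10 * log10(4 / R)
Compute 4 / R = 4 / 25.1 = 0.159363
Compute 10 * log10(0.159363) = -7.9761
SPL = 113.1 + (-7.9761) = 105.12

105.12 dB


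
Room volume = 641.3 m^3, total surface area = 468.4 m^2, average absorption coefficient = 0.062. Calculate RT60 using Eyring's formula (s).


Given values:
  V = 641.3 m^3, S = 468.4 m^2, alpha = 0.062
Formula: RT60 = 0.161 * V / (-S * ln(1 - alpha))
Compute ln(1 - 0.062) = ln(0.938) = -0.064005
Denominator: -468.4 * -0.064005 = 29.9799
Numerator: 0.161 * 641.3 = 103.2493
RT60 = 103.2493 / 29.9799 = 3.444

3.444 s


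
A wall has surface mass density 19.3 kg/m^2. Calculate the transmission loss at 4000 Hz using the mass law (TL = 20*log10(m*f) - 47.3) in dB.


Given values:
  m = 19.3 kg/m^2, f = 4000 Hz
Formula: TL = 20 * log10(m * f) - 47.3
Compute m * f = 19.3 * 4000 = 77200.0
Compute log10(77200.0) = 4.887617
Compute 20 * 4.887617 = 97.7523
TL = 97.7523 - 47.3 = 50.45

50.45 dB


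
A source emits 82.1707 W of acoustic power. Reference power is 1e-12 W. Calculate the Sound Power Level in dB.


Given values:
  W = 82.1707 W
  W_ref = 1e-12 W
Formula: SWL = 10 * log10(W / W_ref)
Compute ratio: W / W_ref = 82170700000000
Compute log10: log10(82170700000000) = 13.914717
Multiply: SWL = 10 * 13.914717 = 139.15

139.15 dB


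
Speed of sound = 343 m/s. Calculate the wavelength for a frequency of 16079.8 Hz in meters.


Given values:
  c = 343 m/s, f = 16079.8 Hz
Formula: lambda = c / f
lambda = 343 / 16079.8
lambda = 0.0213

0.0213 m


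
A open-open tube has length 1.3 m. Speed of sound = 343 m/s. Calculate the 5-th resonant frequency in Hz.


Given values:
  Tube type: open-open, L = 1.3 m, c = 343 m/s, n = 5
Formula: f_n = n * c / (2 * L)
Compute 2 * L = 2 * 1.3 = 2.6
f = 5 * 343 / 2.6
f = 659.62

659.62 Hz


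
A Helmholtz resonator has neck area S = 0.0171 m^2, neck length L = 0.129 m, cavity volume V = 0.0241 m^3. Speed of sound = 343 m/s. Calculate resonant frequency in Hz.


Given values:
  S = 0.0171 m^2, L = 0.129 m, V = 0.0241 m^3, c = 343 m/s
Formula: f = (c / (2*pi)) * sqrt(S / (V * L))
Compute V * L = 0.0241 * 0.129 = 0.0031089
Compute S / (V * L) = 0.0171 / 0.0031089 = 5.5003
Compute sqrt(5.5003) = 2.345272
Compute c / (2*pi) = 343 / 6.283185 = 54.590148
f = 54.590148 * 2.345272 = 128.03

128.03 Hz


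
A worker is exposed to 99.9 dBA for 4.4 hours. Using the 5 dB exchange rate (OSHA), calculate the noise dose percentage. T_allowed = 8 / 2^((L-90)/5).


Given values:
  L = 99.9 dBA, T = 4.4 hours
Formula: T_allowed = 8 / 2^((L - 90) / 5)
Compute exponent: (99.9 - 90) / 5 = 1.98
Compute 2^(1.98) = 3.944931
T_allowed = 8 / 3.944931 = 2.027919 hours
Dose = (T / T_allowed) * 100
Dose = (4.4 / 2.027919) * 100 = 216.97

216.97 %


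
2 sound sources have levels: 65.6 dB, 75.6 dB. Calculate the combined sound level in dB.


Formula: L_total = 10 * log10( sum(10^(Li/10)) )
  Source 1: 10^(65.6/10) = 3630780.5477
  Source 2: 10^(75.6/10) = 36307805.477
Sum of linear values = 39938586.0247
L_total = 10 * log10(39938586.0247) = 76.01

76.01 dB


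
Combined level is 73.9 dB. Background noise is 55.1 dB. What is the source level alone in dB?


Given values:
  L_total = 73.9 dB, L_bg = 55.1 dB
Formula: L_source = 10 * log10(10^(L_total/10) - 10^(L_bg/10))
Convert to linear:
  10^(73.9/10) = 24547089.1569
  10^(55.1/10) = 323593.6569
Difference: 24547089.1569 - 323593.6569 = 24223495.5
L_source = 10 * log10(24223495.5) = 73.84

73.84 dB


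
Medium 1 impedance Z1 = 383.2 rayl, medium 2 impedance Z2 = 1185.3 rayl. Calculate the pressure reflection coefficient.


Given values:
  Z1 = 383.2 rayl, Z2 = 1185.3 rayl
Formula: R = (Z2 - Z1) / (Z2 + Z1)
Numerator: Z2 - Z1 = 1185.3 - 383.2 = 802.1
Denominator: Z2 + Z1 = 1185.3 + 383.2 = 1568.5
R = 802.1 / 1568.5 = 0.5114

0.5114


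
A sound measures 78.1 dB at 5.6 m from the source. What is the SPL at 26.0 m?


Given values:
  SPL1 = 78.1 dB, r1 = 5.6 m, r2 = 26.0 m
Formula: SPL2 = SPL1 - 20 * log10(r2 / r1)
Compute ratio: r2 / r1 = 26.0 / 5.6 = 4.6429
Compute log10: log10(4.6429) = 0.666789
Compute drop: 20 * 0.666789 = 13.3358
SPL2 = 78.1 - 13.3358 = 64.76

64.76 dB


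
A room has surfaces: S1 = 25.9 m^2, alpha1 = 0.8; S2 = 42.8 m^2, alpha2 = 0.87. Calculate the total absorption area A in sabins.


Given surfaces:
  Surface 1: 25.9 * 0.8 = 20.72
  Surface 2: 42.8 * 0.87 = 37.236
Formula: A = sum(Si * alpha_i)
A = 20.72 + 37.236
A = 57.96

57.96 sabins


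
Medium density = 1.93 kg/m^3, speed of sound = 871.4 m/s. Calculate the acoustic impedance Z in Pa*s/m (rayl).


Given values:
  rho = 1.93 kg/m^3
  c = 871.4 m/s
Formula: Z = rho * c
Z = 1.93 * 871.4
Z = 1681.8

1681.8 rayl


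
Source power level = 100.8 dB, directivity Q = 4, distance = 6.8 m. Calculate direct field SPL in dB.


Given values:
  Lw = 100.8 dB, Q = 4, r = 6.8 m
Formula: SPL = Lw + 10 * log10(Q / (4 * pi * r^2))
Compute 4 * pi * r^2 = 4 * pi * 6.8^2 = 581.069
Compute Q / denom = 4 / 581.069 = 0.00688386
Compute 10 * log10(0.00688386) = -21.6217
SPL = 100.8 + (-21.6217) = 79.18

79.18 dB


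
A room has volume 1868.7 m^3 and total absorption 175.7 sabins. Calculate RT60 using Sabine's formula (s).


Given values:
  V = 1868.7 m^3
  A = 175.7 sabins
Formula: RT60 = 0.161 * V / A
Numerator: 0.161 * 1868.7 = 300.8607
RT60 = 300.8607 / 175.7 = 1.712

1.712 s


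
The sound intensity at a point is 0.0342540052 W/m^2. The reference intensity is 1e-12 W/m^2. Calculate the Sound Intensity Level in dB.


Given values:
  I = 0.0342540052 W/m^2
  I_ref = 1e-12 W/m^2
Formula: SIL = 10 * log10(I / I_ref)
Compute ratio: I / I_ref = 34254005200
Compute log10: log10(34254005200) = 10.534711
Multiply: SIL = 10 * 10.534711 = 105.35

105.35 dB


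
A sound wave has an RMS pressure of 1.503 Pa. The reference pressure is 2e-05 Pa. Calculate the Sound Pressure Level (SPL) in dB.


Given values:
  p = 1.503 Pa
  p_ref = 2e-05 Pa
Formula: SPL = 20 * log10(p / p_ref)
Compute ratio: p / p_ref = 1.503 / 2e-05 = 75150
Compute log10: log10(75150) = 4.875929
Multiply: SPL = 20 * 4.875929 = 97.52

97.52 dB


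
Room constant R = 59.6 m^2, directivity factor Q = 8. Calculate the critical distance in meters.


Given values:
  R = 59.6 m^2, Q = 8
Formula: d_c = 0.141 * sqrt(Q * R)
Compute Q * R = 8 * 59.6 = 476.8
Compute sqrt(476.8) = 21.8358
d_c = 0.141 * 21.8358 = 3.079

3.079 m


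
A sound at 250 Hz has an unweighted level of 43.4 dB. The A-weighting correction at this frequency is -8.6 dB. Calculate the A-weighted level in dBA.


Given values:
  SPL = 43.4 dB
  A-weighting at 250 Hz = -8.6 dB
Formula: L_A = SPL + A_weight
L_A = 43.4 + (-8.6)
L_A = 34.8

34.8 dBA


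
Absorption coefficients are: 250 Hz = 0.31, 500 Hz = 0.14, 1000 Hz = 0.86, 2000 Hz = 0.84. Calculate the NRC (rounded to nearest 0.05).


Given values:
  a_250 = 0.31, a_500 = 0.14
  a_1000 = 0.86, a_2000 = 0.84
Formula: NRC = (a250 + a500 + a1000 + a2000) / 4
Sum = 0.31 + 0.14 + 0.86 + 0.84 = 2.15
NRC = 2.15 / 4 = 0.5375
Rounded to nearest 0.05: 0.55

0.55


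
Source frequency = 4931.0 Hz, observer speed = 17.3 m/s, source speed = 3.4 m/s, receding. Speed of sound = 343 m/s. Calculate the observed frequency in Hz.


Given values:
  f_s = 4931.0 Hz, v_o = 17.3 m/s, v_s = 3.4 m/s
  Direction: receding
Formula: f_o = f_s * (c - v_o) / (c + v_s)
Numerator: c - v_o = 343 - 17.3 = 325.7
Denominator: c + v_s = 343 + 3.4 = 346.4
f_o = 4931.0 * 325.7 / 346.4 = 4636.34

4636.34 Hz
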